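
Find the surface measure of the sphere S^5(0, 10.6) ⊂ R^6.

The surface area of an n-ball is 2π^(n/2) r^(n-1) / Γ(n/2). For n=6, r=10.6: 4.14934e+06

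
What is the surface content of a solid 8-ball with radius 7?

S = n·V_n(r)/r = 8·V_8(7)/7 (volume-to-surface relation), giving 823543·π^4/3 ≈ 2.67402e+07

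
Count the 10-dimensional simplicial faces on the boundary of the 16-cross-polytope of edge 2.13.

f_10(16-orthoplex) = 2^11 · (16 choose 11) = 8945664.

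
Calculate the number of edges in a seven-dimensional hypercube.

The 7-cube has n·2^(n-1) = 7·2^6 = 7·64 = 448 edges.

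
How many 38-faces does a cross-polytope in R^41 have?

Number of 38-faces = 2^(38+1) · C(41,38+1) = 549755813888 · 820 = 450799767388160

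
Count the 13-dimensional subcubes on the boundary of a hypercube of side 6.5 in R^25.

Choose 13 of 25 axes to span the face (C(25,13) = 5200300 ways), then fix each of the remaining 12 coordinates at one of its two extreme values (2^12 = 4096 ways): 5200300·4096 = 21300428800.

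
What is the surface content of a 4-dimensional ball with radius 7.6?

S = n·V_n(r)/r = 4·V_4(7.6)/7.6 (volume-to-surface relation), giving 8665.04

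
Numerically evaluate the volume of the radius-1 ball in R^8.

The n-ball volume is π^(n/2)·r^n/Γ(n/2+1). With n=8, r=1: V = π^4/24 ≈ 4.05871.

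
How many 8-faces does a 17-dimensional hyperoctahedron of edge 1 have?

f_8(17-orthoplex) = 2^9 · (17 choose 9) = 12446720.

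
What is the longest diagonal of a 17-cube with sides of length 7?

d = √(7² + 7² + ... + 7²) [17 terms] = √(17·7²) = 7√17 ≈ 28.8617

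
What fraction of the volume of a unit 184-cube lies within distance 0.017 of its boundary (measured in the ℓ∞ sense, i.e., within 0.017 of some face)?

1 - (1 - 2·0.017)^184 = 1 - 0.966^184 ≈ 0.998279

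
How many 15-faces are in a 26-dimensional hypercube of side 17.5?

An n-cube has C(n,k)·2^(n-k) k-faces. Here C(26,15)·2^11 = 7726160·2048 = 15823175680.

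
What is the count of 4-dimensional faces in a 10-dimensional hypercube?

Number of 4-faces = C(10,4) · 2^(10-4) = 210 · 64 = 13440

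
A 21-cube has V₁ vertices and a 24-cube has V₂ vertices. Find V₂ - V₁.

V₁ = 2^21 = 2097152. V₂ = 2^24 = 16777216. V₂ - V₁ = 14680064.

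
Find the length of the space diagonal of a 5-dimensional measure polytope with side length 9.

Diagonal = √5 · 9 ≈ 20.1246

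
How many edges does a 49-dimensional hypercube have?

Each of the 2^49 = 562949953421312 vertices has degree 49; total edges = 49·2^49/2 = 13792273858822144.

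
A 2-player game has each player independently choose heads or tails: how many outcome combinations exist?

The 2-cube has 2^2 = 4 vertices.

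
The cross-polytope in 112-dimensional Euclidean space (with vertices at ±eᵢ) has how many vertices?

The 112-dimensional cross-polytope has 2n = 2·112 = 224 vertices.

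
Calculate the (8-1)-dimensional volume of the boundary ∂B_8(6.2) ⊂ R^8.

|∂B_8(6.2)| ≈ 1.14346e+07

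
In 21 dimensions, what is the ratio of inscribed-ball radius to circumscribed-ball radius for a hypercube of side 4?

r_in = 4/2 (half the side); r_out = 4√21/2 (half the diagonal). Ratio = 1/√21 ≈ 0.218218.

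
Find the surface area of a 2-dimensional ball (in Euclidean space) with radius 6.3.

S_2(6.3) = 2·π^(2/2)·(6.3)^1 / Γ(2/2) = 2πr = 2π·6.3 ≈ 39.5841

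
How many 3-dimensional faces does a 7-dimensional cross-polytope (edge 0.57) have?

Each 3-face is the convex hull of 4 vertices, one chosen as ±e_i from each of 4 distinct axes: 2^4·C(7,4) = 560.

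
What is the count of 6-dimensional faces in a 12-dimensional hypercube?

f_6(12-cube) = (12 choose 6) · 2^6 = 59136.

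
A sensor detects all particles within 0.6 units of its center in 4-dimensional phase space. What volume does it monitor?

Volume = π^{4/2}·(0.6)^4/Γ(3) ≈ 0.63955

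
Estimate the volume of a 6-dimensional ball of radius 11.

Volume = π^{6/2}·(11)^6/Γ(4) = 1771561·π^3/6 ≈ 9.15492e+06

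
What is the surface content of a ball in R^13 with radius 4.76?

The surface area of an n-ball is 2π^(n/2) r^(n-1) / Γ(n/2). For n=13, r=4.76: 1.60165e+09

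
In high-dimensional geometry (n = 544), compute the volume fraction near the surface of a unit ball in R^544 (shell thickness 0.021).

1 - (1-0.021)^544 ≈ 0.99999 ≈ 99.999032%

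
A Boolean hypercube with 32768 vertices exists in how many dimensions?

Since 2^n = 32768, we have n = 15.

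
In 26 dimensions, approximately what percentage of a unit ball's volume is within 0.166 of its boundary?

1 - (1-0.166)^26 ≈ 0.991081 ≈ 99.11%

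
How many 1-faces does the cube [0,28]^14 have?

An n-cube has n·2^(n-1) edges. With n = 14: 14·8192 = 114688.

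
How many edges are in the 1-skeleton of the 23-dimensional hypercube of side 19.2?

Each of the 2^23 = 8388608 vertices has degree 23; total edges = 23·2^23/2 = 96468992.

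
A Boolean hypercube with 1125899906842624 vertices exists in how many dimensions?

Since 2^n = 1125899906842624, we have n = 50.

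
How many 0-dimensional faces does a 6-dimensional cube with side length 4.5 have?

Choose 0 of 6 axes to span the face (C(6,0) = 1 way), then fix each of the remaining 6 coordinates at one of its two extreme values (2^6 = 64 ways): 1·64 = 64.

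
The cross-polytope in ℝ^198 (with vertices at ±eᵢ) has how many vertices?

Number of vertices = 2n = 396.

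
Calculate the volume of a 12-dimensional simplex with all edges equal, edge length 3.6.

V = (3.6^12 / 12!) · √((12+1) / 2^12) ≈ 0.000557294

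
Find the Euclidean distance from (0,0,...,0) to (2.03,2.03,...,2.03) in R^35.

Diagonal = √35 · 2.03 ≈ 12.0096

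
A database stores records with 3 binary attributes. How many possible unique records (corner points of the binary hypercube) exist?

Number of vertices = 2^3 = 8.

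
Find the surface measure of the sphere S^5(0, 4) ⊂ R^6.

|∂B_6(4)| = 1024·π^3 ≈ 31750.4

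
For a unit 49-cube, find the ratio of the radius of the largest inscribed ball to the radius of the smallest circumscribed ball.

r_in = 1/2 (half the side); r_out = 1√49/2 (half the diagonal). Ratio = 1/√49 ≈ 0.142857.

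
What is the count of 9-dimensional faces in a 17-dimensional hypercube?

Choose 9 of 17 axes to span the face (C(17,9) = 24310 ways), then fix each of the remaining 8 coordinates at one of its two extreme values (2^8 = 256 ways): 24310·256 = 6223360.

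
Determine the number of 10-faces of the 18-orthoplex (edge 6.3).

Each 10-face is the convex hull of 11 vertices, one chosen as ±e_i from each of 11 distinct axes: 2^11·C(18,11) = 65175552.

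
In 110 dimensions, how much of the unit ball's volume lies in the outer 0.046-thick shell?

1 - (1-0.046)^110 ≈ 0.994372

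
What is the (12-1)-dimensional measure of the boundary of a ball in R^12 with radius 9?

|∂B_12(9)| = 10460353203·π^6/20 ≈ 5.02824e+11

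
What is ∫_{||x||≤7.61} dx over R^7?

V_7(7.61) = π^(7/2) · (7.61)^7 / Γ(7/2 + 1) ≈ 6.9835e+06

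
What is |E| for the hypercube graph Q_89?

The 89-cube has n·2^(n-1) = 89·2^88 = 89·309485009821345068724781056 = 27544165874099711116505513984 edges.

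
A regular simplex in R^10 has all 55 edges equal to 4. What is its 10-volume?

For a regular n-simplex with edge a, V = (a^n / n!)·√((n+1)/2^n). With a=4, n=10: V ≈ 0.0299491.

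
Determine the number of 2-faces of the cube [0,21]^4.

Choose 2 of 4 axes to span the face (C(4,2) = 6 ways), then fix each of the remaining 2 coordinates at one of its two extreme values (2^2 = 4 ways): 6·4 = 24.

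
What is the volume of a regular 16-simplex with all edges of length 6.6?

Volume = 6.6^16 · √(17/2^16) / 16! ≈ 0.00997856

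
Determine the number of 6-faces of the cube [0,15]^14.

Number of 6-faces = C(14,6) · 2^(14-6) = 3003 · 256 = 768768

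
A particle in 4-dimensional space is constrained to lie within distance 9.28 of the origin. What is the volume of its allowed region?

Volume = π^{4/2}·(9.28)^4/Γ(3) ≈ 36598.4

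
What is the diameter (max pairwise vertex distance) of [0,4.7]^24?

Diagonal = √24 · 4.7 ≈ 23.0252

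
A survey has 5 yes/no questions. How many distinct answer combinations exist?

An n-cube has 2^n vertices; for n = 5 that is 2^5 = 32.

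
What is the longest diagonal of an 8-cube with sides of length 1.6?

Diagonal = √8 · 1.6 ≈ 4.52548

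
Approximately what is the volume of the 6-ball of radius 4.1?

V_6(4.1) = π^(6/2) · (4.1)^6 / Γ(6/2 + 1) ≈ 24547.2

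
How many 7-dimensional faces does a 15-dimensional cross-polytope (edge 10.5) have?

Each 7-face is the convex hull of 8 vertices, one chosen as ±e_i from each of 8 distinct axes: 2^8·C(15,8) = 1647360.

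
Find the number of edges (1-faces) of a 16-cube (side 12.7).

An n-cube has C(n,k)·2^(n-k) k-faces. Here C(16,1)·2^15 = 16·32768 = 524288.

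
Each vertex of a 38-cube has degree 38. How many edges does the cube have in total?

Number of 1-faces = C(38,1)·2^(38-1) = 38·137438953472 = 5222680231936.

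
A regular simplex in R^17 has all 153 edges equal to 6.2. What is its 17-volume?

V = (6.2^17 / 17!) · √((17+1) / 2^17) ≈ 0.000973804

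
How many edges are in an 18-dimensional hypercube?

f_1(18-cube) = (18 choose 1) · 2^17 = 2359296.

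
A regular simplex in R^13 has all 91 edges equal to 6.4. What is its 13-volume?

V_13 = √(14) · 6.4^13 / (13! · 2^(13/2)) ≈ 0.200645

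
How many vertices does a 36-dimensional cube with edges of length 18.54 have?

The 36-cube has 2^36 = 68719476736 vertices.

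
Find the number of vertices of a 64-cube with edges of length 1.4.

The 64-cube has 2^64 = 18446744073709551616 vertices.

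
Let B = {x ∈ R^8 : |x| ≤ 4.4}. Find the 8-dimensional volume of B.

V_8(4.4) = π^(8/2) · (4.4)^8 / Γ(8/2 + 1) ≈ 570177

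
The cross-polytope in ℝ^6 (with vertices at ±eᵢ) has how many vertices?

The 6-dimensional cross-polytope has 2n = 2·6 = 12 vertices.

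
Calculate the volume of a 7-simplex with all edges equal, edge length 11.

V_7 = √(8) · 11^7 / (7! · 2^(7/2)) ≈ 966.626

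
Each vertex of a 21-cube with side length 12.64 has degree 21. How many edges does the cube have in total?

An n-cube has n·2^(n-1) edges. With n = 21: 21·1048576 = 22020096.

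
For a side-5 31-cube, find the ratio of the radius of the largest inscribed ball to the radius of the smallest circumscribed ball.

Ratio = (s/2)/(s√31/2) = 31^(-1/2) ≈ 0.179605.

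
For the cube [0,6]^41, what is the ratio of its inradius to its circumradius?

r_in = 6/2 (half the side); r_out = 6√41/2 (half the diagonal). Ratio = 1/√41 ≈ 0.156174.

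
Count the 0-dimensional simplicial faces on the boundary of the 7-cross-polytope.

Number of 0-faces = 2^(0+1) · C(7,0+1) = 2 · 7 = 14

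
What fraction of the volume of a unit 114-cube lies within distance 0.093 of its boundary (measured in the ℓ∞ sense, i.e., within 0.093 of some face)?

Shell fraction = 1 - (1-0.186)^114 ≈ 1 - 6.474e-11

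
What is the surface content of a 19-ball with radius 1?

|∂B_19(1)| = 1024·π^9/34459425 ≈ 0.88581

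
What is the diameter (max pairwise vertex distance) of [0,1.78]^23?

The space diagonal of an n-cube of side s is s√n. Here 1.78·√23 ≈ 8.53658.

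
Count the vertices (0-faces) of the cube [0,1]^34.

The 34-cube has 2^34 = 17179869184 vertices.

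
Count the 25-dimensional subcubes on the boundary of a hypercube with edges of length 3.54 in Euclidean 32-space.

Choose 25 of 32 axes to span the face (C(32,25) = 3365856 ways), then fix each of the remaining 7 coordinates at one of its two extreme values (2^7 = 128 ways): 3365856·128 = 430829568.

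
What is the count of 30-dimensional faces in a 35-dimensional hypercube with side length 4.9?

An n-cube has C(n,k)·2^(n-k) k-faces. Here C(35,30)·2^5 = 324632·32 = 10388224.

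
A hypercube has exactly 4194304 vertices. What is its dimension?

Since 2^n = 4194304, we have n = 22.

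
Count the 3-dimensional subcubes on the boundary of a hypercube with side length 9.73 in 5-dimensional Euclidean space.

An n-cube has C(n,k)·2^(n-k) k-faces. Here C(5,3)·2^2 = 10·4 = 40.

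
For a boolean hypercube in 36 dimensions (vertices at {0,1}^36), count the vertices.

Each vertex is a binary string of length 36, so there are 2^36 = 68719476736.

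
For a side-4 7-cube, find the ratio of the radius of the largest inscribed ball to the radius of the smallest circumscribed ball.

r_in / r_out = (4/2) / (4√7/2) = 1/√7 ≈ 0.377964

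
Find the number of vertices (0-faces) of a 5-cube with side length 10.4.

An n-cube has C(n,k)·2^(n-k) k-faces. Here C(5,0)·2^5 = 1·32 = 32.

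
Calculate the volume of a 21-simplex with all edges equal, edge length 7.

V_21 = √(22) · 7^21 / (21! · 2^(21/2)) ≈ 3.54088e-05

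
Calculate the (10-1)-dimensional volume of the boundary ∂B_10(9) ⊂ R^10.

S = n·V_n(r)/r = 10·V_10(9)/9 (volume-to-surface relation), giving 129140163·π^5/4 ≈ 9.87986e+09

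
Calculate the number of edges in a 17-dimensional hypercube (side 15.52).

The 17-cube has n·2^(n-1) = 17·2^16 = 17·65536 = 1114112 edges.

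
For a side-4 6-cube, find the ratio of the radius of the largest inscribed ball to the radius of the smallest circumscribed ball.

For an n-cube of any side s, the inradius is s/2 and the circumradius is s√n/2, so the ratio is 1/√6 ≈ 0.408248.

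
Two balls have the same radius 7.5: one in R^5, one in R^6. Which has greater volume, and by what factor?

V_5(7.5) ≈ 124912, V_6(7.5) ≈ 919742. The 6-ball is larger by a factor of 7.363.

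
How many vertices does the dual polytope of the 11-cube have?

The 11-dimensional cross-polytope has 2n = 2·11 = 22 vertices.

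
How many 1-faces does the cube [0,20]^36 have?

An n-cube has n·2^(n-1) edges. With n = 36: 36·34359738368 = 1236950581248.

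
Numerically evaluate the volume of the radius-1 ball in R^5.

V_5(1) = π^(5/2) · (1)^5 / Γ(5/2 + 1) = 8·π^2/15 ≈ 5.26379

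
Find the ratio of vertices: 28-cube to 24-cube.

The 28-cube has 2^28 = 268435456 vertices. The 24-cube has 2^24 = 16777216 vertices. Ratio: 268435456/16777216 = 16.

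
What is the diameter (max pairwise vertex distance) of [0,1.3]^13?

d = √(1.3² + 1.3² + ... + 1.3²) [13 terms] = √(13·1.3²) = 1.3√13 ≈ 4.68722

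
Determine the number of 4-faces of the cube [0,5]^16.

Choose 4 of 16 axes to span the face (C(16,4) = 1820 ways), then fix each of the remaining 12 coordinates at one of its two extreme values (2^12 = 4096 ways): 1820·4096 = 7454720.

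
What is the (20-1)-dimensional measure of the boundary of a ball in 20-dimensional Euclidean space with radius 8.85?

S = n·V_n(r)/r = 20·V_20(8.85)/8.85 (volume-to-surface relation), giving 5.06626e+17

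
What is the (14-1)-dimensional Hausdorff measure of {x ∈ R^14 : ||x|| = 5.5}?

The surface area of an n-ball is 2π^(n/2) r^(n-1) / Γ(n/2). For n=14, r=5.5: 34522712143931·π^7/2949120 ≈ 3.53559e+10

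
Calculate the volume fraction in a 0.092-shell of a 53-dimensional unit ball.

Shell fraction = 1 - (1-0.092)^53 ≈ 0.993994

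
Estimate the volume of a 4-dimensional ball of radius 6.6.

V_4(6.6) = π^(4/2) · (6.6)^4 / Γ(4/2 + 1) ≈ 9363.66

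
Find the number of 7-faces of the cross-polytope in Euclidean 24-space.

f_7(24-orthoplex) = 2^8 · (24 choose 8) = 188280576.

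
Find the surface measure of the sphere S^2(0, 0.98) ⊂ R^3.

|∂B_3(0.98)| = 4πr² = 4π·(0.98)² ≈ 12.0687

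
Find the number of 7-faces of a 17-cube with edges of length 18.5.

Choose 7 of 17 axes to span the face (C(17,7) = 19448 ways), then fix each of the remaining 10 coordinates at one of its two extreme values (2^10 = 1024 ways): 19448·1024 = 19914752.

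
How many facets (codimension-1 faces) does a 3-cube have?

An n-cube has C(n,k)·2^(n-k) k-faces. Here C(3,2)·2^1 = 3·2 = 6.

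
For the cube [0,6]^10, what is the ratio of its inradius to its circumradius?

r_in / r_out = (6/2) / (6√10/2) = 1/√10 ≈ 0.316228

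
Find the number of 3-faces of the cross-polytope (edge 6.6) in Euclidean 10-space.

Number of 3-faces = 2^(3+1) · C(10,3+1) = 16 · 210 = 3360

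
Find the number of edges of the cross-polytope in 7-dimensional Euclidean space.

f_1(7-orthoplex) = 2^2 · (7 choose 2) = 84.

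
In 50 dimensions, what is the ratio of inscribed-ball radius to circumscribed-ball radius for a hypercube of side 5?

r_in / r_out = (5/2) / (5√50/2) = 1/√50 ≈ 0.141421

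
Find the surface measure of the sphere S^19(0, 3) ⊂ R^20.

S_20(3) = 2·π^(20/2)·(3)^19 / Γ(20/2) = 14348907·π^10/2240 ≈ 5.99887e+08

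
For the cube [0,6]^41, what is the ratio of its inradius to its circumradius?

r_in / r_out = (6/2) / (6√41/2) = 1/√41 ≈ 0.156174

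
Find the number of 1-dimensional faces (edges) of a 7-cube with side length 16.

Each of the 2^7 = 128 vertices has degree 7; total edges = 7·2^7/2 = 448.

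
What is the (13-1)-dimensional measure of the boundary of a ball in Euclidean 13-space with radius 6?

|∂B_13(6)| = 10319560704·π^6/385 ≈ 2.57691e+10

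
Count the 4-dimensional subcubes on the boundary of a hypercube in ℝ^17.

Number of 4-faces = C(17,4) · 2^(17-4) = 2380 · 8192 = 19496960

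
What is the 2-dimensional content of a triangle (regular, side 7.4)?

Area = (√3/4) · 7.4² = 23.7118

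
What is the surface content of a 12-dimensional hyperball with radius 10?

|∂B_12(10)| = 5000000000·π^6/3 ≈ 1.60232e+12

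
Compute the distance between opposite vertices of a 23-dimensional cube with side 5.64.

d = √(5.64² + 5.64² + ... + 5.64²) [23 terms] = √(23·5.64²) = 5.64√23 ≈ 27.0485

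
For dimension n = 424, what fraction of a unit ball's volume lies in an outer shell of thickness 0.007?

1 - (1-0.007)^424 ≈ 0.949128 ≈ 94.91%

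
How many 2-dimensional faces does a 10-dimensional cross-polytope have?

An n-cross-polytope has 2^(k+1)·C(n,k+1) k-faces. Here 2^3·C(10,3) = 8·120 = 960.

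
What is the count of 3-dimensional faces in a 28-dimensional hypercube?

f_3(28-cube) = (28 choose 3) · 2^25 = 109924319232.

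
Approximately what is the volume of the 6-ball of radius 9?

Volume = π^{6/2}·(9)^6/Γ(4) = 177147·π^3/2 ≈ 2.74633e+06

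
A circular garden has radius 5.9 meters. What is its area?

The n-ball volume is π^(n/2)·r^n/Γ(n/2+1). With n=2, r=5.9: V ≈ 109.359.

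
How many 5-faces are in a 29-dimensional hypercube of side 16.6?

Choose 5 of 29 axes to span the face (C(29,5) = 118755 ways), then fix each of the remaining 24 coordinates at one of its two extreme values (2^24 = 16777216 ways): 118755·16777216 = 1992378286080.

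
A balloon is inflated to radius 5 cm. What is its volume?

Volume = π^{3/2}·(5)^3/Γ(5/2) = 500·π/3 ≈ 523.599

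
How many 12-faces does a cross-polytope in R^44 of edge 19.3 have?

Number of 12-faces = 2^(12+1) · C(44,12+1) = 8192 · 51915526432 = 425291992530944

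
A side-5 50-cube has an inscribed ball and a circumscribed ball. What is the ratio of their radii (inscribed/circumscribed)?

For an n-cube of any side s, the inradius is s/2 and the circumradius is s√n/2, so the ratio is 1/√50 ≈ 0.141421.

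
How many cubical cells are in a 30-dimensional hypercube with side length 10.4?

An n-cube has C(n,k)·2^(n-k) k-faces. Here C(30,3)·2^27 = 4060·134217728 = 544923975680.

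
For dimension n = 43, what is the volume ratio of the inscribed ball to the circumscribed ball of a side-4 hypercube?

Volume scales as r^n, and r_in/r_out = 1/√43, giving (1/√43)^43 ≈ 7.59326e-36.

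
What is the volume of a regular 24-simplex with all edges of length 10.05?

V_24 = √(25) · 10.05^24 / (24! · 2^(24/2)) ≈ 0.00221763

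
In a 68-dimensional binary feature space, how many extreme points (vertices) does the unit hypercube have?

An n-cube has 2^n vertices; for n = 68 that is 2^68 = 295147905179352825856.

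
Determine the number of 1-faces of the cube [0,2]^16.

Choose 1 of 16 axes to span the face (C(16,1) = 16 ways), then fix each of the remaining 15 coordinates at one of its two extreme values (2^15 = 32768 ways): 16·32768 = 524288.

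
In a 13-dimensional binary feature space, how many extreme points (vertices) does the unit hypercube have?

Each vertex is a binary string of length 13, so there are 2^13 = 8192.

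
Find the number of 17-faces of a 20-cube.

An n-cube has C(n,k)·2^(n-k) k-faces. Here C(20,17)·2^3 = 1140·8 = 9120.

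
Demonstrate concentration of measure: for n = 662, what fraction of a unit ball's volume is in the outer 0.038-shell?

1 - (1-0.038)^662 ≈ 1 - 7.276e-12 ≈ (100 - 7.28e-10)%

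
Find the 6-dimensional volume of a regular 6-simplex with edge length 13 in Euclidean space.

V_6 = √(7) · 13^6 / (6! · 2^(6/2)) ≈ 2217.11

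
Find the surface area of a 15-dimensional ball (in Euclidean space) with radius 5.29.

The surface area of an n-ball is 2π^(n/2) r^(n-1) / Γ(n/2). For n=15, r=5.29: 7.68954e+10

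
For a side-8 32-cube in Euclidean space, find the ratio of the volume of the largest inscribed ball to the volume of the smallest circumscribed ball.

The radii are 8/2 and 8√32/2, so the volume ratio is (1/√32)^32 = 32^{-32/2} ≈ 8.27181e-25.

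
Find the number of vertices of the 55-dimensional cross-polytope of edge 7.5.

An n-cross-polytope has 2n vertices; here n = 55, giving 110.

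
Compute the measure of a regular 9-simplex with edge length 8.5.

V = (8.5^9 / 9!) · √((9+1) / 2^9) ≈ 89.2015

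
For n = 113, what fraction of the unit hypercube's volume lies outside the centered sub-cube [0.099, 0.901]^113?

The inner cube has side 1-2·0.099 = 0.802 and volume (0.802)^113 ≈ 1.485e-11, so the shell holds 1 - 1.485e-11 of the volume.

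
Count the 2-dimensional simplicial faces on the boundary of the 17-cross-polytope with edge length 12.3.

An n-cross-polytope has 2^(k+1)·C(n,k+1) k-faces. Here 2^3·C(17,3) = 8·680 = 5440.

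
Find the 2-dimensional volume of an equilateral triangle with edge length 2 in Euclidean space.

Area = (√3/4) · 2² = 1.73205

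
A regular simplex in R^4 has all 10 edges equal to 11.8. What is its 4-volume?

V = (11.8^4 / 4!) · √((4+1) / 2^4) ≈ 451.587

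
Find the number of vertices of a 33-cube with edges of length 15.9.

Each vertex is a binary string of length 33, so there are 2^33 = 8589934592.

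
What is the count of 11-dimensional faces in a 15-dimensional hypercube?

f_11(15-cube) = (15 choose 11) · 2^4 = 21840.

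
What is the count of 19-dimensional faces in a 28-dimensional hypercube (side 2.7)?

An n-cube has C(n,k)·2^(n-k) k-faces. Here C(28,19)·2^9 = 6906900·512 = 3536332800.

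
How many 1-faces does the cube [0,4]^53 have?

Number of 1-faces = C(53,1)·2^(53-1) = 53·4503599627370496 = 238690780250636288.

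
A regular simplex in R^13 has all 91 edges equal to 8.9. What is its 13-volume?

For a regular n-simplex with edge a, V = (a^n / n!)·√((n+1)/2^n). With a=8.9, n=13: V ≈ 14.5935.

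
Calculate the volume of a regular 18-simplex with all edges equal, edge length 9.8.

V_18 = √(19) · 9.8^18 / (18! · 2^(18/2)) ≈ 0.924347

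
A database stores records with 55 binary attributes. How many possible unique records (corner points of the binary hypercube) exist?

The 55-cube has 2^55 = 36028797018963968 vertices.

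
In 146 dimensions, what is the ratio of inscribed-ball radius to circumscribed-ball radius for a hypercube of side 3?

r_in / r_out = (3/2) / (3√146/2) = 1/√146 ≈ 0.0827606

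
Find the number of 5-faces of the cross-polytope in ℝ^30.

Each 5-face is the convex hull of 6 vertices, one chosen as ±e_i from each of 6 distinct axes: 2^6·C(30,6) = 38001600.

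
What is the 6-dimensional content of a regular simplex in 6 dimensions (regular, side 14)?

V_6 = √(7) · 14^6 / (6! · 2^(6/2)) ≈ 3458.56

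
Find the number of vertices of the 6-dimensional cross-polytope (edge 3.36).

An n-cross-polytope has 2n vertices; here n = 6, giving 12.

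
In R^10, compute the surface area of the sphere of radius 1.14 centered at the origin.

|∂B_10(1.14)| ≈ 82.93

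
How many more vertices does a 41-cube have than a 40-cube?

The 41-cube has 2^41 = 2199023255552 vertices. The 40-cube has 2^40 = 1099511627776 vertices. Difference: 2199023255552 - 1099511627776 = 1099511627776.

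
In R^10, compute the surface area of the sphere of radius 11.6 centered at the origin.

S = n·V_n(r)/r = 10·V_10(11.6)/11.6 (volume-to-surface relation), giving 9.69818e+10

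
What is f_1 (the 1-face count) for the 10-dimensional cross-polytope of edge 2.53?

f_1(10-orthoplex) = 2^2 · (10 choose 2) = 180.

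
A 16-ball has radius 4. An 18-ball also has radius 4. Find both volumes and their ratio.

V_16(4) ≈ 1.01074e+09. V_18(4) ≈ 5.64502e+09. Ratio V_16/V_18 ≈ 0.179.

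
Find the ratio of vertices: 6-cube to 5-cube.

The 6-cube has 2^6 = 64 vertices. The 5-cube has 2^5 = 32 vertices. Ratio: 64/32 = 2.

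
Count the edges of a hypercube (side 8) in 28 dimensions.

Number of 1-faces = C(28,1)·2^(28-1) = 28·134217728 = 3758096384.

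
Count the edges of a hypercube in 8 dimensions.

Each of the 2^8 = 256 vertices has degree 8; total edges = 8·2^8/2 = 1024.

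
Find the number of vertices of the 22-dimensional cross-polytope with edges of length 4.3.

An n-cross-polytope has 2n vertices; here n = 22, giving 44.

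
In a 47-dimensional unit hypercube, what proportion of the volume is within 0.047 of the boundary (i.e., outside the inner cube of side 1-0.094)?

1 - (1 - 2·0.047)^47 = 1 - 0.906^47 ≈ 0.990339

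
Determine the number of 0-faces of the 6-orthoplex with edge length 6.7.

Each 0-face is the convex hull of 1 vertex, one chosen as ±e_i from each of 1 distinct axis: 2^1·C(6,1) = 12.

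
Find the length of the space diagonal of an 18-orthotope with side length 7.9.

d = √(7.9² + 7.9² + ... + 7.9²) [18 terms] = √(18·7.9²) = 7.9√18 ≈ 33.5169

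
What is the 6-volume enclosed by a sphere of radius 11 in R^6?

The n-ball volume is π^(n/2)·r^n/Γ(n/2+1). With n=6, r=11: V = 1771561·π^3/6 ≈ 9.15492e+06.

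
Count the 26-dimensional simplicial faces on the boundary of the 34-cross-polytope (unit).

Number of 26-faces = 2^(26+1) · C(34,26+1) = 134217728 · 5379616 = 722039837032448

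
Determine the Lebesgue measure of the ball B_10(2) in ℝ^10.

V = 128·π^5/15 ≈ 2611.37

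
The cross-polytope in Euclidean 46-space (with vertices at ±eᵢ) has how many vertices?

The 46-dimensional cross-polytope has 2n = 2·46 = 92 vertices.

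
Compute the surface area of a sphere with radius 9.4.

The surface area of an n-ball is 2π^(n/2) r^(n-1) / Γ(n/2). For n=3, r=9.4: 4πr² = 4π·(9.4)² ≈ 1110.36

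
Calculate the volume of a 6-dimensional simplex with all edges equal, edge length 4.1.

V_6 = √(7) · 4.1^6 / (6! · 2^(6/2)) ≈ 2.18187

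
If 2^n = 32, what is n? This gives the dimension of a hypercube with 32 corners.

2^n = 32 ⇒ n = log_2(32) = 5.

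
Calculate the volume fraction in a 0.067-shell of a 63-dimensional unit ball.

Shell fraction = 1 - (1-0.067)^63 ≈ 0.987337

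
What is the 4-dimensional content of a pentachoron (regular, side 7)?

V_4 = √(5) · 7^4 / (4! · 2^(4/2)) ≈ 55.925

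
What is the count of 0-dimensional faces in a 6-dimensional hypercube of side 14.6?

f_0(6-cube) = (6 choose 0) · 2^6 = 64.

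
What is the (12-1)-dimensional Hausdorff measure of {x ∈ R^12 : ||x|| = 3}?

|∂B_12(3)| = 59049·π^6/20 ≈ 2.83845e+06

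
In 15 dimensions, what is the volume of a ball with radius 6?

The n-ball volume is π^(n/2)·r^n/Γ(n/2+1). With n=15, r=6: V = 1486016741376·π^7/25025 ≈ 1.79349e+11.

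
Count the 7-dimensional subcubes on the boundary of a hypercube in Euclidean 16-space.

An n-cube has C(n,k)·2^(n-k) k-faces. Here C(16,7)·2^9 = 11440·512 = 5857280.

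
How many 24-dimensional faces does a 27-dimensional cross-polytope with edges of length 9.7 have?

An n-cross-polytope has 2^(k+1)·C(n,k+1) k-faces. Here 2^25·C(27,25) = 33554432·351 = 11777605632.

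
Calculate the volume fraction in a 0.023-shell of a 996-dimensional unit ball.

Shell fraction = 1 - (1-0.023)^996 ≈ 1 - 8.61e-11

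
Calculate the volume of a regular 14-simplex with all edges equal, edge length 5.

Volume = 5^14 · √(15/2^14) / 14! ≈ 0.0021184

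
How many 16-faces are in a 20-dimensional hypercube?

Choose 16 of 20 axes to span the face (C(20,16) = 4845 ways), then fix each of the remaining 4 coordinates at one of its two extreme values (2^4 = 16 ways): 4845·16 = 77520.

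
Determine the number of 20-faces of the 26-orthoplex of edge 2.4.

Each 20-face is the convex hull of 21 vertices, one chosen as ±e_i from each of 21 distinct axes: 2^21·C(26,21) = 137950658560.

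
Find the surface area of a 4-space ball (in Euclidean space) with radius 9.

|∂B_4(9)| = 1458·π^2 ≈ 14389.9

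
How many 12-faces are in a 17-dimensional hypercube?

Number of 12-faces = C(17,12) · 2^(17-12) = 6188 · 32 = 198016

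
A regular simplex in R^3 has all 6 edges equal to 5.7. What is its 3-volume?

Volume = (√2/12) · 5.7³ = 21.8252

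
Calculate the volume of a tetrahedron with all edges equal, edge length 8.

Volume = (√2/12) · 8³ = 60.3398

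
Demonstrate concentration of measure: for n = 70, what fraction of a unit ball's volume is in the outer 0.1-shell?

1 - (1-0.1)^70 ≈ 0.999373 ≈ 99.94%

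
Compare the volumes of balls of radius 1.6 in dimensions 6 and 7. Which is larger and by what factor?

V_6(1.6) ≈ 86.6998, V_7(1.6) ≈ 126.829. The 7-ball is larger by a factor of 1.463.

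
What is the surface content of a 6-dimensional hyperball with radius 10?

|∂B_6(10)| = 100000·π^3 ≈ 3.10063e+06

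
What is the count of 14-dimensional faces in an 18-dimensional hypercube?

f_14(18-cube) = (18 choose 14) · 2^4 = 48960.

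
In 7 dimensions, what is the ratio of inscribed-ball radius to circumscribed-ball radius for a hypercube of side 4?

r_in / r_out = (4/2) / (4√7/2) = 1/√7 ≈ 0.377964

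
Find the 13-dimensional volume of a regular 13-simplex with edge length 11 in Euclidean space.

V = (11^13 / 13!) · √((13+1) / 2^13) ≈ 229.189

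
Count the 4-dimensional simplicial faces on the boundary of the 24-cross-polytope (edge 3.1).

Each 4-face is the convex hull of 5 vertices, one chosen as ±e_i from each of 5 distinct axes: 2^5·C(24,5) = 1360128.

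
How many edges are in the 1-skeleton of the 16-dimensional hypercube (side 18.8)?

Each of the 2^16 = 65536 vertices has degree 16; total edges = 16·2^16/2 = 524288.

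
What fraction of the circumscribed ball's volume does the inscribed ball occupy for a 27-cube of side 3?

V_in / V_out = (r_in/r_out)^27 = (1/√27)^27 = 27^(-27/2) ≈ 4.74886e-20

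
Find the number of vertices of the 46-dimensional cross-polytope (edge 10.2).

The vertices are ±e_1, ..., ±e_46, so there are 2·46 = 92.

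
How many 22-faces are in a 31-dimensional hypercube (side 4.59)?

An n-cube has C(n,k)·2^(n-k) k-faces. Here C(31,22)·2^9 = 20160075·512 = 10321958400.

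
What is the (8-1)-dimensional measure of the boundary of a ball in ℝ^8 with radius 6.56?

The surface area of an n-ball is 2π^(n/2) r^(n-1) / Γ(n/2). For n=8, r=6.56: 1.69748e+07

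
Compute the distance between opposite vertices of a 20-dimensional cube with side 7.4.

The space diagonal of an n-cube of side s is s√n. Here 7.4·√20 ≈ 33.0938.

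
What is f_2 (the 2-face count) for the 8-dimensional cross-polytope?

f_2(8-orthoplex) = 2^3 · (8 choose 3) = 448.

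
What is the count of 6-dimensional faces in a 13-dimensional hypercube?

f_6(13-cube) = (13 choose 6) · 2^7 = 219648.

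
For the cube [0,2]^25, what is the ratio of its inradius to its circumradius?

r_in / r_out = (2/2) / (2√25/2) = 1/√25 ≈ 0.2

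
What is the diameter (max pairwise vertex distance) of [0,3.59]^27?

||(3.59,3.59,...,3.59)|| = √(27)·3.59 ≈ 18.6542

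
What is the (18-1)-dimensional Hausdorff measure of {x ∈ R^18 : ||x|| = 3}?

S_18(3) = 2·π^(18/2)·(3)^17 / Γ(18/2) = 14348907·π^9/2240 ≈ 1.9095e+08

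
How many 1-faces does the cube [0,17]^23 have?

An n-cube has n·2^(n-1) edges. With n = 23: 23·4194304 = 96468992.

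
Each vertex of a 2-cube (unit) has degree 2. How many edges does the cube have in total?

An n-cube has n·2^(n-1) edges. With n = 2: 2·2 = 4.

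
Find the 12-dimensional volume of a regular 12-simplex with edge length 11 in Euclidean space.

For a regular n-simplex with edge a, V = (a^n / n!)·√((n+1)/2^n). With a=11, n=12: V ≈ 369.119.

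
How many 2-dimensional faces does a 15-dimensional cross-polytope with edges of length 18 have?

Each 2-face is the convex hull of 3 vertices, one chosen as ±e_i from each of 3 distinct axes: 2^3·C(15,3) = 3640.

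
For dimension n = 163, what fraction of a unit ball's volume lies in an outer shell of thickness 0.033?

1 - (1-0.033)^163 ≈ 0.995788 ≈ 99.58%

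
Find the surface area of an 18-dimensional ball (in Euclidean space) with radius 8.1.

The surface area of an n-ball is 2π^(n/2) r^(n-1) / Γ(n/2). For n=18, r=8.1: 4.11248e+15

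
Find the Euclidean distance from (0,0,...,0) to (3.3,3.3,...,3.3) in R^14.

Diagonal = √14 · 3.3 ≈ 12.3475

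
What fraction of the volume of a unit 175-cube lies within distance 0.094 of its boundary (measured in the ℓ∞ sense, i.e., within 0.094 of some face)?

The inner cube has side 1-2·0.094 = 0.812 and volume (0.812)^175 ≈ 1.487e-16, so the shell holds 1 - 1.487e-16 of the volume.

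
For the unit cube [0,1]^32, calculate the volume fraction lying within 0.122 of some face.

1 - (1 - 2·0.122)^32 = 1 - 0.756^32 ≈ 0.99987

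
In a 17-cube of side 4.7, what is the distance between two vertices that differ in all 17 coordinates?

||(4.7,4.7,...,4.7)|| = √(17)·4.7 ≈ 19.3786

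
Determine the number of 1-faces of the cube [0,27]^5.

f_1(5-cube) = (5 choose 1) · 2^4 = 80.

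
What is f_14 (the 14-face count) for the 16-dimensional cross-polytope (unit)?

Number of 14-faces = 2^(14+1) · C(16,14+1) = 32768 · 16 = 524288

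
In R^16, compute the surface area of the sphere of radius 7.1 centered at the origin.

|∂B_16(7.1)| ≈ 2.21143e+13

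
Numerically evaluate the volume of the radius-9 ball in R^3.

V = 972·π ≈ 3053.63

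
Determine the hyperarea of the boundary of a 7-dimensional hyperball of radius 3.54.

The surface area of an n-ball is 2π^(n/2) r^(n-1) / Γ(n/2). For n=7, r=3.54: 65087.5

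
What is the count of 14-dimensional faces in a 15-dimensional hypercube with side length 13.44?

Number of 14-faces = C(15,14) · 2^(15-14) = 15 · 2 = 30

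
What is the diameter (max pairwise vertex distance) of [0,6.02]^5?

Diagonal = √5 · 6.02 ≈ 13.4611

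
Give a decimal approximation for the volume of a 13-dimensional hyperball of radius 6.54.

Volume = π^{13/2}·(6.54)^13/Γ(15/2) ≈ 3.6463e+10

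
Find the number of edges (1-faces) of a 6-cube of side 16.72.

Number of 1-faces = C(6,1) · 2^(6-1) = 6 · 32 = 192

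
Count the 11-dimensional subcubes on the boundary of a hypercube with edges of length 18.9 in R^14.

Number of 11-faces = C(14,11) · 2^(14-11) = 364 · 8 = 2912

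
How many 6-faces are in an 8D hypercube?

f_6(8-cube) = (8 choose 6) · 2^2 = 112.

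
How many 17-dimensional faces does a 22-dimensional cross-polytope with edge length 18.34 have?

An n-cross-polytope has 2^(k+1)·C(n,k+1) k-faces. Here 2^18·C(22,18) = 262144·7315 = 1917583360.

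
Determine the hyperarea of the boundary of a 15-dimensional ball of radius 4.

The surface area of an n-ball is 2π^(n/2) r^(n-1) / Γ(n/2). For n=15, r=4: 68719476736·π^7/135135 ≈ 1.53589e+09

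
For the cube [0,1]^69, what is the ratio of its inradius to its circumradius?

r_in = 1/2 (half the side); r_out = 1√69/2 (half the diagonal). Ratio = 1/√69 ≈ 0.120386.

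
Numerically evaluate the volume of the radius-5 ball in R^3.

The n-ball volume is π^(n/2)·r^n/Γ(n/2+1). With n=3, r=5: V = 500·π/3 ≈ 523.599.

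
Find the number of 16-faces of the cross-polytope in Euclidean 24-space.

Each 16-face is the convex hull of 17 vertices, one chosen as ±e_i from each of 17 distinct axes: 2^17·C(24,17) = 45364543488.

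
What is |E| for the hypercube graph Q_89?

Each of the 2^89 = 618970019642690137449562112 vertices has degree 89; total edges = 89·2^89/2 = 27544165874099711116505513984.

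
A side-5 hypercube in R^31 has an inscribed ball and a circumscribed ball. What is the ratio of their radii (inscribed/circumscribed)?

r_in / r_out = (5/2) / (5√31/2) = 1/√31 ≈ 0.179605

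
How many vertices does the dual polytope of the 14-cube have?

The vertices are ±e_1, ..., ±e_14, so there are 2·14 = 28.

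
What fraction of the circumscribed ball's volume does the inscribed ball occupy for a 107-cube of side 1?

V_in / V_out = (r_in/r_out)^107 = (1/√107)^107 = 107^(-107/2) ≈ 2.67897e-109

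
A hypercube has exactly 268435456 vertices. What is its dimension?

n = log_2(268435456) = 28.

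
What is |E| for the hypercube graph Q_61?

Each of the 2^61 = 2305843009213693952 vertices has degree 61; total edges = 61·2^61/2 = 70328211781017665536.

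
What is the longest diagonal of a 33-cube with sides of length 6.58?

d = √(6.58² + 6.58² + ... + 6.58²) [33 terms] = √(33·6.58²) = 6.58√33 ≈ 37.7992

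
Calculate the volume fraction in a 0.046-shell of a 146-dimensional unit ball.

V(inner)/V(outer) = ((1-0.046)/1)^146 ≈ 0.001033, so the shell fraction is 0.998967.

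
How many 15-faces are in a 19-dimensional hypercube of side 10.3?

Choose 15 of 19 axes to span the face (C(19,15) = 3876 ways), then fix each of the remaining 4 coordinates at one of its two extreme values (2^4 = 16 ways): 3876·16 = 62016.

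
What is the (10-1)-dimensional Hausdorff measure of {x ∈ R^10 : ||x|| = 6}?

S_10(6) = 2·π^(10/2)·(6)^9 / Γ(10/2) = 839808·π^5 ≈ 2.56998e+08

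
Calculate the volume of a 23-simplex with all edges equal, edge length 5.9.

V_23 = √(24) · 5.9^23 / (23! · 2^(23/2)) ≈ 3.51045e-08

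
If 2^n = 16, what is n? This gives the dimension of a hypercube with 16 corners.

2^n = 16 ⇒ n = log_2(16) = 4.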